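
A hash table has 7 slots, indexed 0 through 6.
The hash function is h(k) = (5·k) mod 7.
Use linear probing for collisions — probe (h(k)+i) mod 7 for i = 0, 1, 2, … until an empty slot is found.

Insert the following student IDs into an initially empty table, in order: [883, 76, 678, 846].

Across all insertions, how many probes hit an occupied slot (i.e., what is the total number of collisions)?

3

883 hashes to 5; slot 5 is free -> place at 5.
76 hashes to 2; slot 2 is free -> place at 2.
678 hashes to 2; 2 taken -> place at 3.
846 hashes to 2; 2,3 taken -> place at 4.
Table: [—, —, 76, 678, 846, 883, —]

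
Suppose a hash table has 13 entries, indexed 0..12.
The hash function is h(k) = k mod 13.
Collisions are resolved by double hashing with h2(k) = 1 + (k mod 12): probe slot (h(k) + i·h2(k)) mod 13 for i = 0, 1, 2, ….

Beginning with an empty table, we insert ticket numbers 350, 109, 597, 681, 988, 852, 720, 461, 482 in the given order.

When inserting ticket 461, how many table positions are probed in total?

350: h=12 → slot 12
109: h=5 → slot 5
597: h=12, h2=10, probe 12,9 → slot 9
681: h=5, h2=10, probe 5,2 → slot 2
988: h=0 → slot 0
852: h=7 → slot 7
720: h=5, h2=1, probe 5,6 → slot 6
461: h=6, h2=6, probe 6,12,5,11 → slot 11
482: h=1 → slot 1
Table: [988, 482, 681, ∅, ∅, 109, 720, 852, ∅, 597, ∅, 461, 350]

4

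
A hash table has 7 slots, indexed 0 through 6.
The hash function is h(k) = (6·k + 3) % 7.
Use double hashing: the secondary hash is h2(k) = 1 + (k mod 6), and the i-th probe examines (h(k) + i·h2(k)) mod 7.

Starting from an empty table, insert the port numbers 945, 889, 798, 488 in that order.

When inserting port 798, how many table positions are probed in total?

945 hashes to 3; slot 3 is free => place at 3.
889 hashes to 3, h2=2; 3 taken => place at 5.
798 hashes to 3, h2=1; 3 taken => place at 4.
488 hashes to 5, h2=3; 5 taken => place at 1.
Table: [-, 488, -, 945, 798, 889, -]

2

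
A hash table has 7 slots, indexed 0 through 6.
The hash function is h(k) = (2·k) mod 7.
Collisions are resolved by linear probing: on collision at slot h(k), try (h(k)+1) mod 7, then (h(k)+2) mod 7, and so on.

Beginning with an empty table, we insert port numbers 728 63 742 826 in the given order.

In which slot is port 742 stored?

728: h=0 => slot 0
63: h=0, probe 0,1 => slot 1
742: h=0, probe 0,1,2 => slot 2
826: h=0, probe 0,1,2,3 => slot 3
Table: [728, 63, 742, 826, ., ., .]

2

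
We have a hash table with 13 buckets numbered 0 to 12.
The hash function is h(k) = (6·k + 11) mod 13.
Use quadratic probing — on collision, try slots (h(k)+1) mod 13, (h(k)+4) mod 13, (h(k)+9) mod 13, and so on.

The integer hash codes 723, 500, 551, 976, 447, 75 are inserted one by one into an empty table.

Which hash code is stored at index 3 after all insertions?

447

Insert 723: h=7, slot 7 empty → index 7.
Insert 500: h=8, slot 8 empty → index 8.
Insert 551: h=2, slot 2 empty → index 2.
Insert 976: h=4, slot 4 empty → index 4.
Insert 447: h=2, slot 2 occupied → index 3.
Insert 75: h=6, slot 6 empty → index 6.
Table: [-, -, 551, 447, 976, -, 75, 723, 500, -, -, -, -]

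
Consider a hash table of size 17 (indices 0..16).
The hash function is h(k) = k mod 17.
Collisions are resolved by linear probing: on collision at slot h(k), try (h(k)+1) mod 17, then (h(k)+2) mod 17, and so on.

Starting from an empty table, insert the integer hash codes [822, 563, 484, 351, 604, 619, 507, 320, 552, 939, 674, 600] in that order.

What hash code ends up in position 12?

674

822: h=6 → slot 6
563: h=2 → slot 2
484: h=8 → slot 8
351: h=11 → slot 11
604: h=9 → slot 9
619: h=7 → slot 7
507: h=14 → slot 14
320: h=14, probe 14,15 → slot 15
552: h=8, probe 8,9,10 → slot 10
939: h=4 → slot 4
674: h=11, probe 11,12 → slot 12
600: h=5 → slot 5
Table: [∅, ∅, 563, ∅, 939, 600, 822, 619, 484, 604, 552, 351, 674, ∅, 507, 320, ∅]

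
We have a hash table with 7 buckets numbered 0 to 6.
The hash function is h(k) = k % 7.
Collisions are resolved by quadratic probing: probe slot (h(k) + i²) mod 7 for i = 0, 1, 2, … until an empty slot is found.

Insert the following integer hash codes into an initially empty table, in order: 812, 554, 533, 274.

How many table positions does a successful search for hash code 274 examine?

3

812: h=0 => slot 0
554: h=1 => slot 1
533: h=1, probe 1,2 => slot 2
274: h=1, probe 1,2,5 => slot 5
Table: [812, 554, 533, -, -, 274, -]
Lookup 274: h=1, probe 1,2,5 → found at 5.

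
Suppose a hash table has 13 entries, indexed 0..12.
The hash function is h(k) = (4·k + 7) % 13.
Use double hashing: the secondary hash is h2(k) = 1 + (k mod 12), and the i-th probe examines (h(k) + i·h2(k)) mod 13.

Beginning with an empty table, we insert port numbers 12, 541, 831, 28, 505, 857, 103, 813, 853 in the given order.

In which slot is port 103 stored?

11

Insert 12: h=3, slot 3 empty → index 3.
Insert 541: h=0, slot 0 empty → index 0.
Insert 831: h=3, h2=4, slot 3 occupied → index 7.
Insert 28: h=2, slot 2 empty → index 2.
Insert 505: h=12, slot 12 empty → index 12.
Insert 857: h=3, h2=6, slot 3 occupied → index 9.
Insert 103: h=3, h2=8, slot 3 occupied → index 11.
Insert 813: h=9, h2=10, slot 9 occupied → index 6.
Insert 853: h=0, h2=2, slots 0,2 occupied → index 4.
Table: [541, _, 28, 12, 853, _, 813, 831, _, 857, _, 103, 505]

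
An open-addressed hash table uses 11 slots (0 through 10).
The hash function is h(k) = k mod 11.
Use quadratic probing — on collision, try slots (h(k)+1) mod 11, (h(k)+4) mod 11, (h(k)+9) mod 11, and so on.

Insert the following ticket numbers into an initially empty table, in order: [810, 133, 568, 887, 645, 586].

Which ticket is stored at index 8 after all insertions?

810 hashes to 7; slot 7 is free => place at 7.
133 hashes to 1; slot 1 is free => place at 1.
568 hashes to 7; 7 taken => place at 8.
887 hashes to 7; 7,8 taken => place at 0.
645 hashes to 7; 7,8,0 taken => place at 5.
586 hashes to 3; slot 3 is free => place at 3.
Table: [887, 133, —, 586, —, 645, —, 810, 568, —, —]

568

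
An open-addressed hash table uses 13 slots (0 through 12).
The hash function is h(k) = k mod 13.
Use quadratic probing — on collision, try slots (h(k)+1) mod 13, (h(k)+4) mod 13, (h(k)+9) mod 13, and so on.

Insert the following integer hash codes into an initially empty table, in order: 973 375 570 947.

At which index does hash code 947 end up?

7

Insert 973: h=11, slot 11 empty => index 11.
Insert 375: h=11, slot 11 occupied => index 12.
Insert 570: h=11, slots 11,12 occupied => index 2.
Insert 947: h=11, slots 11,12,2 occupied => index 7.
Table: [∅, ∅, 570, ∅, ∅, ∅, ∅, 947, ∅, ∅, ∅, 973, 375]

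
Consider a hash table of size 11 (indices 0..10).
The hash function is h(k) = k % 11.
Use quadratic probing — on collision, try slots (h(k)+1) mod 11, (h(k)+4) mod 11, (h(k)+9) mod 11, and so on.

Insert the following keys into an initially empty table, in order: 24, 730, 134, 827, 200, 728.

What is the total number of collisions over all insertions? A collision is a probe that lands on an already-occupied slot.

10

24: h=2 → slot 2
730: h=4 → slot 4
134: h=2, probe 2,3 → slot 3
827: h=2, probe 2,3,6 → slot 6
200: h=2, probe 2,3,6,0 → slot 0
728: h=2, probe 2,3,6,0,7 → slot 7
Table: [200, ∅, 24, 134, 730, ∅, 827, 728, ∅, ∅, ∅]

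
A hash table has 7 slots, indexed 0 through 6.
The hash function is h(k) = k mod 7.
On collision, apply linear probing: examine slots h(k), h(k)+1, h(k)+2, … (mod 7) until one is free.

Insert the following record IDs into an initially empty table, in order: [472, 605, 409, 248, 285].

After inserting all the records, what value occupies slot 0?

285

472: h=3 → slot 3
605: h=3, probe 3,4 → slot 4
409: h=3, probe 3,4,5 → slot 5
248: h=3, probe 3,4,5,6 → slot 6
285: h=5, probe 5,6,0 → slot 0
Table: [285, ∅, ∅, 472, 605, 409, 248]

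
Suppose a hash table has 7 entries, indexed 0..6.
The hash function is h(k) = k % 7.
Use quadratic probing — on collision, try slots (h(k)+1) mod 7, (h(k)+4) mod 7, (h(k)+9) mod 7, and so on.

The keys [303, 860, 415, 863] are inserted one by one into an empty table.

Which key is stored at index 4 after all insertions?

863

303 hashes to 2; slot 2 is free => place at 2.
860 hashes to 6; slot 6 is free => place at 6.
415 hashes to 2; 2 taken => place at 3.
863 hashes to 2; 2,3,6 taken => place at 4.
Table: [—, —, 303, 415, 863, —, 860]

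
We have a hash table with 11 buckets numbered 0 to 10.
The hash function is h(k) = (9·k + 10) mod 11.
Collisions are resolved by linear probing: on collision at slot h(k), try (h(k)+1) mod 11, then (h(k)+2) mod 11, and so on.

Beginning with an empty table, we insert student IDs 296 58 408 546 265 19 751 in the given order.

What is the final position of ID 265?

9

296: h=1 => slot 1
58: h=4 => slot 4
408: h=8 => slot 8
546: h=7 => slot 7
265: h=8, probe 8,9 => slot 9
19: h=5 => slot 5
751: h=4, probe 4,5,6 => slot 6
Table: [., 296, ., ., 58, 19, 751, 546, 408, 265, .]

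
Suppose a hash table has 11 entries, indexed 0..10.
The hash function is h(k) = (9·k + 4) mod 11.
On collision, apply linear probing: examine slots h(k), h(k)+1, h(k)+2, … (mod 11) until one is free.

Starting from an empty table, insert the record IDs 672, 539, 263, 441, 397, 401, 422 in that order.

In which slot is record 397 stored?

5

Insert 672: h=2, slot 2 empty -> index 2.
Insert 539: h=4, slot 4 empty -> index 4.
Insert 263: h=6, slot 6 empty -> index 6.
Insert 441: h=2, slot 2 occupied -> index 3.
Insert 397: h=2, slots 2,3,4 occupied -> index 5.
Insert 401: h=5, slots 5,6 occupied -> index 7.
Insert 422: h=7, slot 7 occupied -> index 8.
Table: [—, —, 672, 441, 539, 397, 263, 401, 422, —, —]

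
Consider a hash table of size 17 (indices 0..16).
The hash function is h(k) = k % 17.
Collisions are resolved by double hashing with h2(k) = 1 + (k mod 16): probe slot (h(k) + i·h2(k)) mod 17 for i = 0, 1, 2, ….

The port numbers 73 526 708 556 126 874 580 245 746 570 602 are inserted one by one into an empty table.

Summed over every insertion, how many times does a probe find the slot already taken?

73: h=5 → slot 5
526: h=16 → slot 16
708: h=11 → slot 11
556: h=12 → slot 12
126: h=7 → slot 7
874: h=7, h2=11, probe 7,1 → slot 1
580: h=2 → slot 2
245: h=7, h2=6, probe 7,13 → slot 13
746: h=15 → slot 15
570: h=9 → slot 9
602: h=7, h2=11, probe 7,1,12,6 → slot 6
Table: [-, 874, 580, -, -, 73, 602, 126, -, 570, -, 708, 556, 245, -, 746, 526]

5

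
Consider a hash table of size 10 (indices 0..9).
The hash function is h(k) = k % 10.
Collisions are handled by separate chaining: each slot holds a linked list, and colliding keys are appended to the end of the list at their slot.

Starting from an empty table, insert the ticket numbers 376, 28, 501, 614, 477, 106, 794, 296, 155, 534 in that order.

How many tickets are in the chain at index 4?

3

376 -> bucket 6
28 -> bucket 8
501 -> bucket 1
614 -> bucket 4
477 -> bucket 7
106 -> bucket 6 (collision)
794 -> bucket 4 (collision)
296 -> bucket 6 (collision)
155 -> bucket 5
534 -> bucket 4 (collision)
Final buckets:
0: -
1: 501
2: -
3: -
4: 614 -> 794 -> 534
5: 155
6: 376 -> 106 -> 296
7: 477
8: 28
9: -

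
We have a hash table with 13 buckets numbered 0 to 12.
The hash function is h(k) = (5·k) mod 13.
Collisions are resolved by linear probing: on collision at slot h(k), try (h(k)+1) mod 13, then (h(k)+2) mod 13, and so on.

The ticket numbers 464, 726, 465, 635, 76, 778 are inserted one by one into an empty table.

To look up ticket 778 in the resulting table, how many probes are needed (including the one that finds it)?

464: h=6 → slot 6
726: h=3 → slot 3
465: h=11 → slot 11
635: h=3, probe 3,4 → slot 4
76: h=3, probe 3,4,5 → slot 5
778: h=3, probe 3,4,5,6,7 → slot 7
Table: [∅, ∅, ∅, 726, 635, 76, 464, 778, ∅, ∅, ∅, 465, ∅]
Lookup 778: h=3, probe 3,4,5,6,7 → found at 7.

5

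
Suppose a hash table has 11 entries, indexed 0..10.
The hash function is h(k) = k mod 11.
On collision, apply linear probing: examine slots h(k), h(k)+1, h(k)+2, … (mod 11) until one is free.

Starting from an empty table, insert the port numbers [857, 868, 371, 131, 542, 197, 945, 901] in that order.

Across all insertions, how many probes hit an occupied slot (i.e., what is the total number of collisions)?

17

Insert 857: h=10, slot 10 empty -> index 10.
Insert 868: h=10, slot 10 occupied -> index 0.
Insert 371: h=8, slot 8 empty -> index 8.
Insert 131: h=10, slots 10,0 occupied -> index 1.
Insert 542: h=3, slot 3 empty -> index 3.
Insert 197: h=10, slots 10,0,1 occupied -> index 2.
Insert 945: h=10, slots 10,0,1,2,3 occupied -> index 4.
Insert 901: h=10, slots 10,0,1,2,3,4 occupied -> index 5.
Table: [868, 131, 197, 542, 945, 901, ., ., 371, ., 857]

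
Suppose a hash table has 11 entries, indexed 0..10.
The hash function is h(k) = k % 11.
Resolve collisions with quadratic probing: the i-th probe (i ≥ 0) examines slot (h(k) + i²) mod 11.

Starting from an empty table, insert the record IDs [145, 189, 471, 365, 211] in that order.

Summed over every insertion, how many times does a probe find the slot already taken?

6

145 hashes to 2; slot 2 is free -> place at 2.
189 hashes to 2; 2 taken -> place at 3.
471 hashes to 9; slot 9 is free -> place at 9.
365 hashes to 2; 2,3 taken -> place at 6.
211 hashes to 2; 2,3,6 taken -> place at 0.
Table: [211, _, 145, 189, _, _, 365, _, _, 471, _]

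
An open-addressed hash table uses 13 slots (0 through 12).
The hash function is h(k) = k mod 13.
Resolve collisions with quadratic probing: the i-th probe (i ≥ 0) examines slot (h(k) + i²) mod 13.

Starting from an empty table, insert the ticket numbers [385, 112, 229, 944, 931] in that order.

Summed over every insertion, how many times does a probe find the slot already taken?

10

Insert 385: h=8, slot 8 empty → index 8.
Insert 112: h=8, slot 8 occupied → index 9.
Insert 229: h=8, slots 8,9 occupied → index 12.
Insert 944: h=8, slots 8,9,12 occupied → index 4.
Insert 931: h=8, slots 8,9,12,4 occupied → index 11.
Table: [., ., ., ., 944, ., ., ., 385, 112, ., 931, 229]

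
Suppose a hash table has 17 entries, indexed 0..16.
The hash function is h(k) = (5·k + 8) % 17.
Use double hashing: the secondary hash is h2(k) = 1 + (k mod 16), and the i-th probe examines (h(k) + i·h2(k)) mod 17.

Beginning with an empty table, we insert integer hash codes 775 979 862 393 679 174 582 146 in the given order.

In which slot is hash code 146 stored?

10

775 hashes to 7; slot 7 is free → place at 7.
979 hashes to 7, h2=4; 7 taken → place at 11.
862 hashes to 0; slot 0 is free → place at 0.
393 hashes to 1; slot 1 is free → place at 1.
679 hashes to 3; slot 3 is free → place at 3.
174 hashes to 11, h2=15; 11 taken → place at 9.
582 hashes to 11, h2=7; 11,1 taken → place at 8.
146 hashes to 7, h2=3; 7 taken → place at 10.
Table: [862, 393, _, 679, _, _, _, 775, 582, 174, 146, 979, _, _, _, _, _]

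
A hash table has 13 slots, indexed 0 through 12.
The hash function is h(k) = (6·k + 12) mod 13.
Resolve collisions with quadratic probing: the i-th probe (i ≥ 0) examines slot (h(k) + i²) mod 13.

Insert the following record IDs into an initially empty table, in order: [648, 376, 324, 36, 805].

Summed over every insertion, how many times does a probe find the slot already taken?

4

648 hashes to 0; slot 0 is free -> place at 0.
376 hashes to 6; slot 6 is free -> place at 6.
324 hashes to 6; 6 taken -> place at 7.
36 hashes to 7; 7 taken -> place at 8.
805 hashes to 6; 6,7 taken -> place at 10.
Table: [648, -, -, -, -, -, 376, 324, 36, -, 805, -, -]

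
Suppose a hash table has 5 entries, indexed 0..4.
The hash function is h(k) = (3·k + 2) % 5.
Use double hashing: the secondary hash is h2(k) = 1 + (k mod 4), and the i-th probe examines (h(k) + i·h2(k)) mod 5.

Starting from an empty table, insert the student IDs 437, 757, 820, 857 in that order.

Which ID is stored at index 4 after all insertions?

437 hashes to 3; slot 3 is free -> place at 3.
757 hashes to 3, h2=2; 3 taken -> place at 0.
820 hashes to 2; slot 2 is free -> place at 2.
857 hashes to 3, h2=2; 3,0,2 taken -> place at 4.
Table: [757, ., 820, 437, 857]

857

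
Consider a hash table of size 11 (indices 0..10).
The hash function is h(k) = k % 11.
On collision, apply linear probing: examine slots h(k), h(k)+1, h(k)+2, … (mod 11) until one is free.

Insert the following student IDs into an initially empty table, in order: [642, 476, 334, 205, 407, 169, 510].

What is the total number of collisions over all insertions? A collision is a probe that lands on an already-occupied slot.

642: h=4 → slot 4
476: h=3 → slot 3
334: h=4, probe 4,5 → slot 5
205: h=7 → slot 7
407: h=0 → slot 0
169: h=4, probe 4,5,6 → slot 6
510: h=4, probe 4,5,6,7,8 → slot 8
Table: [407, ∅, ∅, 476, 642, 334, 169, 205, 510, ∅, ∅]

7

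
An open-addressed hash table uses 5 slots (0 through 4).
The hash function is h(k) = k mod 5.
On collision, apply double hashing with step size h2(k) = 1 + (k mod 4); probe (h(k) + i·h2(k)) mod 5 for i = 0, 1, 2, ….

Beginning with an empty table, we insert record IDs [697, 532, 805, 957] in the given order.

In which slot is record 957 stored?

4

Insert 697: h=2, slot 2 empty -> index 2.
Insert 532: h=2, h2=1, slot 2 occupied -> index 3.
Insert 805: h=0, slot 0 empty -> index 0.
Insert 957: h=2, h2=2, slot 2 occupied -> index 4.
Table: [805, ∅, 697, 532, 957]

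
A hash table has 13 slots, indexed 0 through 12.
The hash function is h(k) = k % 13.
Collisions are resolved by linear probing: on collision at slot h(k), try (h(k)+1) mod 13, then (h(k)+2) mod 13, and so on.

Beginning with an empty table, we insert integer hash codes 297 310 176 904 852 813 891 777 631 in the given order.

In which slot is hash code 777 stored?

1

297 hashes to 11; slot 11 is free -> place at 11.
310 hashes to 11; 11 taken -> place at 12.
176 hashes to 7; slot 7 is free -> place at 7.
904 hashes to 7; 7 taken -> place at 8.
852 hashes to 7; 7,8 taken -> place at 9.
813 hashes to 7; 7,8,9 taken -> place at 10.
891 hashes to 7; 7,8,9,10,11,12 taken -> place at 0.
777 hashes to 10; 10,11,12,0 taken -> place at 1.
631 hashes to 7; 7,8,9,10,11,12,0,1 taken -> place at 2.
Table: [891, 777, 631, -, -, -, -, 176, 904, 852, 813, 297, 310]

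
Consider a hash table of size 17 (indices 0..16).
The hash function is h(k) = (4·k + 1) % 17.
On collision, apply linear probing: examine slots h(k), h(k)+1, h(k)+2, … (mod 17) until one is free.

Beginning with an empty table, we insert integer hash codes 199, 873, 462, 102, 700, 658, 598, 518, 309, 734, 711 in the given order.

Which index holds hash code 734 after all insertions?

Insert 199: h=15, slot 15 empty -> index 15.
Insert 873: h=8, slot 8 empty -> index 8.
Insert 462: h=13, slot 13 empty -> index 13.
Insert 102: h=1, slot 1 empty -> index 1.
Insert 700: h=13, slot 13 occupied -> index 14.
Insert 658: h=15, slot 15 occupied -> index 16.
Insert 598: h=13, slots 13,14,15,16 occupied -> index 0.
Insert 518: h=16, slots 16,0,1 occupied -> index 2.
Insert 309: h=13, slots 13,14,15,16,0,1,2 occupied -> index 3.
Insert 734: h=13, slots 13,14,15,16,0,1,2,3 occupied -> index 4.
Insert 711: h=6, slot 6 empty -> index 6.
Table: [598, 102, 518, 309, 734, -, 711, -, 873, -, -, -, -, 462, 700, 199, 658]

4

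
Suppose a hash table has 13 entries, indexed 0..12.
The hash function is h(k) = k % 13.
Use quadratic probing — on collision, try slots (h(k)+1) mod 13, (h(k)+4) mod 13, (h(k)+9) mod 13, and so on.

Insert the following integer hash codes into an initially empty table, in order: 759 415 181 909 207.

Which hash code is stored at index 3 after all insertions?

909

759 hashes to 5; slot 5 is free -> place at 5.
415 hashes to 12; slot 12 is free -> place at 12.
181 hashes to 12; 12 taken -> place at 0.
909 hashes to 12; 12,0 taken -> place at 3.
207 hashes to 12; 12,0,3 taken -> place at 8.
Table: [181, _, _, 909, _, 759, _, _, 207, _, _, _, 415]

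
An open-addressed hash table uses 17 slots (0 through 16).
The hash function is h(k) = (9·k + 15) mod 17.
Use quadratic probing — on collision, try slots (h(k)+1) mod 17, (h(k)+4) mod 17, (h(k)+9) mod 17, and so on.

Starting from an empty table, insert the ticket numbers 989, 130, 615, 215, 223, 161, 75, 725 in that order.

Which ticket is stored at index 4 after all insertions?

989: h=8 => slot 8
130: h=12 => slot 12
615: h=8, probe 8,9 => slot 9
215: h=12, probe 12,13 => slot 13
223: h=16 => slot 16
161: h=2 => slot 2
75: h=10 => slot 10
725: h=12, probe 12,13,16,4 => slot 4
Table: [_, _, 161, _, 725, _, _, _, 989, 615, 75, _, 130, 215, _, _, 223]

725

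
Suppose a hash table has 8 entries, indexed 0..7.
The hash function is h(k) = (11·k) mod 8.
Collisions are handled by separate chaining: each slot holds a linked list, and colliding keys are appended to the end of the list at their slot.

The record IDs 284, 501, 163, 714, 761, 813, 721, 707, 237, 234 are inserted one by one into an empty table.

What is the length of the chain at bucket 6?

Insert 284: h=4, bucket 4 empty -> new chain.
Insert 501: h=7, bucket 7 empty -> new chain.
Insert 163: h=1, bucket 1 empty -> new chain.
Insert 714: h=6, bucket 6 empty -> new chain.
Insert 761: h=3, bucket 3 empty -> new chain.
Insert 813: h=7, bucket 7 nonempty -> append to chain.
Insert 721: h=3, bucket 3 nonempty -> append to chain.
Insert 707: h=1, bucket 1 nonempty -> append to chain.
Insert 237: h=7, bucket 7 nonempty -> append to chain.
Insert 234: h=6, bucket 6 nonempty -> append to chain.
Final buckets:
0: .
1: 163 -> 707
2: .
3: 761 -> 721
4: 284
5: .
6: 714 -> 234
7: 501 -> 813 -> 237

2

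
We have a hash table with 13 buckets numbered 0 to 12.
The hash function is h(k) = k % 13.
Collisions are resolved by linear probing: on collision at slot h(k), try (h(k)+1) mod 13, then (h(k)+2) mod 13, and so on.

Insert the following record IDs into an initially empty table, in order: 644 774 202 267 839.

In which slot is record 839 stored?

11

Insert 644: h=7, slot 7 empty -> index 7.
Insert 774: h=7, slot 7 occupied -> index 8.
Insert 202: h=7, slots 7,8 occupied -> index 9.
Insert 267: h=7, slots 7,8,9 occupied -> index 10.
Insert 839: h=7, slots 7,8,9,10 occupied -> index 11.
Table: [., ., ., ., ., ., ., 644, 774, 202, 267, 839, .]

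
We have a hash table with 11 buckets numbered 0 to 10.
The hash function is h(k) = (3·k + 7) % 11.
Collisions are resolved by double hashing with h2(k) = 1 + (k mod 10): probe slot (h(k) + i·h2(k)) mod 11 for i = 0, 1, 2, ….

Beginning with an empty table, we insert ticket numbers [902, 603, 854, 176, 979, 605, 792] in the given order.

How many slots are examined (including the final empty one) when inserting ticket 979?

3

902 hashes to 7; slot 7 is free => place at 7.
603 hashes to 1; slot 1 is free => place at 1.
854 hashes to 6; slot 6 is free => place at 6.
176 hashes to 7, h2=7; 7 taken => place at 3.
979 hashes to 7, h2=10; 7,6 taken => place at 5.
605 hashes to 7, h2=6; 7 taken => place at 2.
792 hashes to 7, h2=3; 7 taken => place at 10.
Table: [—, 603, 605, 176, —, 979, 854, 902, —, —, 792]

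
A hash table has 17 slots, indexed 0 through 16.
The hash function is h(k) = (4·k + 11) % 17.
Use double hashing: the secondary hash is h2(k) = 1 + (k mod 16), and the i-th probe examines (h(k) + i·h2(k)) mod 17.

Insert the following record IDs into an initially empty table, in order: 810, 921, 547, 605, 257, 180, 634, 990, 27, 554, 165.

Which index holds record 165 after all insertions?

3

810: h=4 -> slot 4
921: h=6 -> slot 6
547: h=6, h2=4, probe 6,10 -> slot 10
605: h=0 -> slot 0
257: h=2 -> slot 2
180: h=0, h2=5, probe 0,5 -> slot 5
634: h=14 -> slot 14
990: h=10, h2=15, probe 10,8 -> slot 8
27: h=0, h2=12, probe 0,12 -> slot 12
554: h=0, h2=11, probe 0,11 -> slot 11
165: h=8, h2=6, probe 8,14,3 -> slot 3
Table: [605, ., 257, 165, 810, 180, 921, ., 990, ., 547, 554, 27, ., 634, ., .]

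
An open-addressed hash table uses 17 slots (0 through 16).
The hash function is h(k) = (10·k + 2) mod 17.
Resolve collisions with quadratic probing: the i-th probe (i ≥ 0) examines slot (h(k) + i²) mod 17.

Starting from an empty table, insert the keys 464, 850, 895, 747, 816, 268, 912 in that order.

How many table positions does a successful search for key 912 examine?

2

464: h=1 → slot 1
850: h=2 → slot 2
895: h=10 → slot 10
747: h=9 → slot 9
816: h=2, probe 2,3 → slot 3
268: h=13 → slot 13
912: h=10, probe 10,11 → slot 11
Table: [-, 464, 850, 816, -, -, -, -, -, 747, 895, 912, -, 268, -, -, -]
Lookup 912: h=10, probe 10,11 → found at 11.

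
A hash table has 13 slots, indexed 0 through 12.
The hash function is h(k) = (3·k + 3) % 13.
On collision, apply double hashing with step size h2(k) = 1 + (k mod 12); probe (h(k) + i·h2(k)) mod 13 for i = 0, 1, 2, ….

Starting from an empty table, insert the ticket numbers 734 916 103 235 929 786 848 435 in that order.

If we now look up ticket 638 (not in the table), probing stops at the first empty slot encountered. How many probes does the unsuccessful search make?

734 hashes to 8; slot 8 is free → place at 8.
916 hashes to 8, h2=5; 8 taken → place at 0.
103 hashes to 0, h2=8; 0,8 taken → place at 3.
235 hashes to 6; slot 6 is free → place at 6.
929 hashes to 8, h2=6; 8 taken → place at 1.
786 hashes to 8, h2=7; 8 taken → place at 2.
848 hashes to 12; slot 12 is free → place at 12.
435 hashes to 8, h2=4; 8,12,3 taken → place at 7.
Table: [916, 929, 786, 103, -, -, 235, 435, 734, -, -, -, 848]
Lookup 638: h=6, h2=3, probe 6,9 → slot 9 empty, not found.

2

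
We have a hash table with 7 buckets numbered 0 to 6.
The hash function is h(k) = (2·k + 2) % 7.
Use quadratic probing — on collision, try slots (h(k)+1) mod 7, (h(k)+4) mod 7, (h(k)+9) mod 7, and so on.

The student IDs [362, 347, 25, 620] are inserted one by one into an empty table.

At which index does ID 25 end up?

Insert 362: h=5, slot 5 empty => index 5.
Insert 347: h=3, slot 3 empty => index 3.
Insert 25: h=3, slot 3 occupied => index 4.
Insert 620: h=3, slots 3,4 occupied => index 0.
Table: [620, —, —, 347, 25, 362, —]

4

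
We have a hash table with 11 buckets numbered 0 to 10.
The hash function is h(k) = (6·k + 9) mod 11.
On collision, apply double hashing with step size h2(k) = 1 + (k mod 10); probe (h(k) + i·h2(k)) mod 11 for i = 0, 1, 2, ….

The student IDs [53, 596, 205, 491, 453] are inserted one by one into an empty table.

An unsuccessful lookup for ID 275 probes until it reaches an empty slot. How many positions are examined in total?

2

Insert 53: h=8, slot 8 empty -> index 8.
Insert 596: h=10, slot 10 empty -> index 10.
Insert 205: h=7, slot 7 empty -> index 7.
Insert 491: h=7, h2=2, slot 7 occupied -> index 9.
Insert 453: h=10, h2=4, slot 10 occupied -> index 3.
Table: [-, -, -, 453, -, -, -, 205, 53, 491, 596]
Lookup 275: h=9, h2=6, probe 9,4 → slot 4 empty, not found.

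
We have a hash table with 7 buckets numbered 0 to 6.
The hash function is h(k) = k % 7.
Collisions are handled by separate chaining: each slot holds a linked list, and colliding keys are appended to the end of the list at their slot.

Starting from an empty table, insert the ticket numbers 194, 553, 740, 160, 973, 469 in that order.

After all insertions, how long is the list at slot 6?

Insert 194: h=5, bucket 5 empty → new chain.
Insert 553: h=0, bucket 0 empty → new chain.
Insert 740: h=5, bucket 5 nonempty → append to chain.
Insert 160: h=6, bucket 6 empty → new chain.
Insert 973: h=0, bucket 0 nonempty → append to chain.
Insert 469: h=0, bucket 0 nonempty → append to chain.
Final buckets:
0: 553 -> 973 -> 469
1: .
2: .
3: .
4: .
5: 194 -> 740
6: 160

1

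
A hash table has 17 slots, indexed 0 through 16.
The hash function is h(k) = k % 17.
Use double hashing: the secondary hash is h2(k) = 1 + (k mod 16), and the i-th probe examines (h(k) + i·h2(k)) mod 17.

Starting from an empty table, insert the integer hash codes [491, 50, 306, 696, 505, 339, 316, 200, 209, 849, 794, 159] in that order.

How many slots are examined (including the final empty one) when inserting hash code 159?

491: h=15 -> slot 15
50: h=16 -> slot 16
306: h=0 -> slot 0
696: h=16, h2=9, probe 16,8 -> slot 8
505: h=12 -> slot 12
339: h=16, h2=4, probe 16,3 -> slot 3
316: h=10 -> slot 10
200: h=13 -> slot 13
209: h=5 -> slot 5
849: h=16, h2=2, probe 16,1 -> slot 1
794: h=12, h2=11, probe 12,6 -> slot 6
159: h=6, h2=16, probe 6,5,4 -> slot 4
Table: [306, 849, _, 339, 159, 209, 794, _, 696, _, 316, _, 505, 200, _, 491, 50]

3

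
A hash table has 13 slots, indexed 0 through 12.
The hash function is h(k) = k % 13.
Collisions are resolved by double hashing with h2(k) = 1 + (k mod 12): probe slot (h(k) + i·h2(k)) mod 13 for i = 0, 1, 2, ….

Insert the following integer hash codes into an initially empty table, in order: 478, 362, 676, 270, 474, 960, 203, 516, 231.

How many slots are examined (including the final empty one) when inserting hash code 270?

Insert 478: h=10, slot 10 empty -> index 10.
Insert 362: h=11, slot 11 empty -> index 11.
Insert 676: h=0, slot 0 empty -> index 0.
Insert 270: h=10, h2=7, slot 10 occupied -> index 4.
Insert 474: h=6, slot 6 empty -> index 6.
Insert 960: h=11, h2=1, slot 11 occupied -> index 12.
Insert 203: h=8, slot 8 empty -> index 8.
Insert 516: h=9, slot 9 empty -> index 9.
Insert 231: h=10, h2=4, slot 10 occupied -> index 1.
Table: [676, 231, -, -, 270, -, 474, -, 203, 516, 478, 362, 960]

2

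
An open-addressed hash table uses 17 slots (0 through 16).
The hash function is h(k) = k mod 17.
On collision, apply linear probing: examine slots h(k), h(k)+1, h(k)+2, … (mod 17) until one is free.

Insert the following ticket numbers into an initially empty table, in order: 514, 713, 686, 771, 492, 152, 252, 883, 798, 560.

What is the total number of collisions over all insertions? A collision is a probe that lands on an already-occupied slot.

Insert 514: h=4, slot 4 empty → index 4.
Insert 713: h=16, slot 16 empty → index 16.
Insert 686: h=6, slot 6 empty → index 6.
Insert 771: h=6, slot 6 occupied → index 7.
Insert 492: h=16, slot 16 occupied → index 0.
Insert 152: h=16, slots 16,0 occupied → index 1.
Insert 252: h=14, slot 14 empty → index 14.
Insert 883: h=16, slots 16,0,1 occupied → index 2.
Insert 798: h=16, slots 16,0,1,2 occupied → index 3.
Insert 560: h=16, slots 16,0,1,2,3,4 occupied → index 5.
Table: [492, 152, 883, 798, 514, 560, 686, 771, ∅, ∅, ∅, ∅, ∅, ∅, 252, ∅, 713]

17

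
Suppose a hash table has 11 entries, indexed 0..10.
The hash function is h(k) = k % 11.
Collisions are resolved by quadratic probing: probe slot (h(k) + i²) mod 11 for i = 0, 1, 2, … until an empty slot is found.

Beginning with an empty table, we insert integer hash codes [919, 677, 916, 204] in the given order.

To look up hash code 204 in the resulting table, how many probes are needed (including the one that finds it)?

3

919 hashes to 6; slot 6 is free -> place at 6.
677 hashes to 6; 6 taken -> place at 7.
916 hashes to 3; slot 3 is free -> place at 3.
204 hashes to 6; 6,7 taken -> place at 10.
Table: [∅, ∅, ∅, 916, ∅, ∅, 919, 677, ∅, ∅, 204]
Lookup 204: h=6, probe 6,7,10 → found at 10.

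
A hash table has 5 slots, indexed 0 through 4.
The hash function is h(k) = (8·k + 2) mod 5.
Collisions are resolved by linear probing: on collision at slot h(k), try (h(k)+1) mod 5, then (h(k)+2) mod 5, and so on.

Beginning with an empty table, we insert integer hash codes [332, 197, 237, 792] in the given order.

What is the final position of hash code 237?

332: h=3 => slot 3
197: h=3, probe 3,4 => slot 4
237: h=3, probe 3,4,0 => slot 0
792: h=3, probe 3,4,0,1 => slot 1
Table: [237, 792, -, 332, 197]

0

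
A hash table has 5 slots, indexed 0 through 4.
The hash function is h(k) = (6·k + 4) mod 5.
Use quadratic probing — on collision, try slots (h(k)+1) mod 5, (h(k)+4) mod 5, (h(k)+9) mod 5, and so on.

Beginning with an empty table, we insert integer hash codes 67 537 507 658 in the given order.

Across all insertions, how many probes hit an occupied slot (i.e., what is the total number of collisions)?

4

Insert 67: h=1, slot 1 empty => index 1.
Insert 537: h=1, slot 1 occupied => index 2.
Insert 507: h=1, slots 1,2 occupied => index 0.
Insert 658: h=2, slot 2 occupied => index 3.
Table: [507, 67, 537, 658, —]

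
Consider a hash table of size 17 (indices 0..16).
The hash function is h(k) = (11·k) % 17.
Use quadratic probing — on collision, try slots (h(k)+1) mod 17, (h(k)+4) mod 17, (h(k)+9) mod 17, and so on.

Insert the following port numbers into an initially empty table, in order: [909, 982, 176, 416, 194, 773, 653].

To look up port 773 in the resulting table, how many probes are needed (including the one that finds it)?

4

909 hashes to 3; slot 3 is free => place at 3.
982 hashes to 7; slot 7 is free => place at 7.
176 hashes to 15; slot 15 is free => place at 15.
416 hashes to 3; 3 taken => place at 4.
194 hashes to 9; slot 9 is free => place at 9.
773 hashes to 3; 3,4,7 taken => place at 12.
653 hashes to 9; 9 taken => place at 10.
Table: [∅, ∅, ∅, 909, 416, ∅, ∅, 982, ∅, 194, 653, ∅, 773, ∅, ∅, 176, ∅]
Lookup 773: h=3, probe 3,4,7,12 → found at 12.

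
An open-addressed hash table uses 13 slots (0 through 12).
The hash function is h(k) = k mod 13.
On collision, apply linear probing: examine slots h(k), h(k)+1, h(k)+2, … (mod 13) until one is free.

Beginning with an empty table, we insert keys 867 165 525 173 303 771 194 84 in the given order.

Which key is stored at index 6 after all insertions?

Insert 867: h=9, slot 9 empty → index 9.
Insert 165: h=9, slot 9 occupied → index 10.
Insert 525: h=5, slot 5 empty → index 5.
Insert 173: h=4, slot 4 empty → index 4.
Insert 303: h=4, slots 4,5 occupied → index 6.
Insert 771: h=4, slots 4,5,6 occupied → index 7.
Insert 194: h=12, slot 12 empty → index 12.
Insert 84: h=6, slots 6,7 occupied → index 8.
Table: [-, -, -, -, 173, 525, 303, 771, 84, 867, 165, -, 194]

303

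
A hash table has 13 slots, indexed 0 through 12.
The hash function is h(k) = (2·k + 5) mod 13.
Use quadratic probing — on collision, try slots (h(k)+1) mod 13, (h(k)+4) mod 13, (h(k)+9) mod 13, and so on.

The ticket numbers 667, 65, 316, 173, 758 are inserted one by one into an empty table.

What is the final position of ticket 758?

Insert 667: h=0, slot 0 empty => index 0.
Insert 65: h=5, slot 5 empty => index 5.
Insert 316: h=0, slot 0 occupied => index 1.
Insert 173: h=0, slots 0,1 occupied => index 4.
Insert 758: h=0, slots 0,1,4 occupied => index 9.
Table: [667, 316, -, -, 173, 65, -, -, -, 758, -, -, -]

9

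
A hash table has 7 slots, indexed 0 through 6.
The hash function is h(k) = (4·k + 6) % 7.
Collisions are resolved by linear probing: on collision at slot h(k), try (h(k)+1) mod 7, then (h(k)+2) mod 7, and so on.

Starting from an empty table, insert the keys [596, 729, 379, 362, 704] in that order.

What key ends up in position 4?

729

596 hashes to 3; slot 3 is free => place at 3.
729 hashes to 3; 3 taken => place at 4.
379 hashes to 3; 3,4 taken => place at 5.
362 hashes to 5; 5 taken => place at 6.
704 hashes to 1; slot 1 is free => place at 1.
Table: [—, 704, —, 596, 729, 379, 362]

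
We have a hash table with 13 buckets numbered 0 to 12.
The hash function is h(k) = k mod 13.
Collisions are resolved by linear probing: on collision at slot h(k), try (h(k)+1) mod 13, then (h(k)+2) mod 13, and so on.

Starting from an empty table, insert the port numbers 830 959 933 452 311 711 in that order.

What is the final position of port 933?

Insert 830: h=11, slot 11 empty → index 11.
Insert 959: h=10, slot 10 empty → index 10.
Insert 933: h=10, slots 10,11 occupied → index 12.
Insert 452: h=10, slots 10,11,12 occupied → index 0.
Insert 311: h=12, slots 12,0 occupied → index 1.
Insert 711: h=9, slot 9 empty → index 9.
Table: [452, 311, ∅, ∅, ∅, ∅, ∅, ∅, ∅, 711, 959, 830, 933]

12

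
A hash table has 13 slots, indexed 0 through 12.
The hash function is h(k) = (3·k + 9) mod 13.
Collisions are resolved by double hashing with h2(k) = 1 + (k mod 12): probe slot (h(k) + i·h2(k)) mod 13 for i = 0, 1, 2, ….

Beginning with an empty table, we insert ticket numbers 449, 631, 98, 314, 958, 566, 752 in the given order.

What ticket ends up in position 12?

631

449: h=4 → slot 4
631: h=4, h2=8, probe 4,12 → slot 12
98: h=4, h2=3, probe 4,7 → slot 7
314: h=2 → slot 2
958: h=10 → slot 10
566: h=4, h2=3, probe 4,7,10,0 → slot 0
752: h=3 → slot 3
Table: [566, -, 314, 752, 449, -, -, 98, -, -, 958, -, 631]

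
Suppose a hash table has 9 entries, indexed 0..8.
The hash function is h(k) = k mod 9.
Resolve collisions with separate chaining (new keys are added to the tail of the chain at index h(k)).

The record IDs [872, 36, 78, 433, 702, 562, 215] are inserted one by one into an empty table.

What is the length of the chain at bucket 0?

2

Insert 872: h=8, bucket 8 empty → new chain.
Insert 36: h=0, bucket 0 empty → new chain.
Insert 78: h=6, bucket 6 empty → new chain.
Insert 433: h=1, bucket 1 empty → new chain.
Insert 702: h=0, bucket 0 nonempty → append to chain.
Insert 562: h=4, bucket 4 empty → new chain.
Insert 215: h=8, bucket 8 nonempty → append to chain.
Final buckets:
0: 36 -> 702
1: 433
2: _
3: _
4: 562
5: _
6: 78
7: _
8: 872 -> 215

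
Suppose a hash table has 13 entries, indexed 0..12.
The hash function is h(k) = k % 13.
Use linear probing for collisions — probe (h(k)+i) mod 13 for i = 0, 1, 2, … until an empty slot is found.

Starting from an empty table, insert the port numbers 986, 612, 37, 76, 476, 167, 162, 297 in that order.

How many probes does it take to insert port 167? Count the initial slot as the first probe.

986 hashes to 11; slot 11 is free -> place at 11.
612 hashes to 1; slot 1 is free -> place at 1.
37 hashes to 11; 11 taken -> place at 12.
76 hashes to 11; 11,12 taken -> place at 0.
476 hashes to 8; slot 8 is free -> place at 8.
167 hashes to 11; 11,12,0,1 taken -> place at 2.
162 hashes to 6; slot 6 is free -> place at 6.
297 hashes to 11; 11,12,0,1,2 taken -> place at 3.
Table: [76, 612, 167, 297, —, —, 162, —, 476, —, —, 986, 37]

5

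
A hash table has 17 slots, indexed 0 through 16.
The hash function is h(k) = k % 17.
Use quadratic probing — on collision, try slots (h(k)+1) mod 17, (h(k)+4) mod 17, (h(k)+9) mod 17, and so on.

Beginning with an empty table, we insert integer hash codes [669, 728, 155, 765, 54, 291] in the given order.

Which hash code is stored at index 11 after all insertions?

291

669: h=6 => slot 6
728: h=14 => slot 14
155: h=2 => slot 2
765: h=0 => slot 0
54: h=3 => slot 3
291: h=2, probe 2,3,6,11 => slot 11
Table: [765, _, 155, 54, _, _, 669, _, _, _, _, 291, _, _, 728, _, _]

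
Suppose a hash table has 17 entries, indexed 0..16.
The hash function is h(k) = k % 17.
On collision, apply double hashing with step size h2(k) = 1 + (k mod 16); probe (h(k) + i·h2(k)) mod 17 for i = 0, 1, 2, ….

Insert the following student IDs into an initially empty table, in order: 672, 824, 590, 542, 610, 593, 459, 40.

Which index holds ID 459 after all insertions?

7

672 hashes to 9; slot 9 is free -> place at 9.
824 hashes to 8; slot 8 is free -> place at 8.
590 hashes to 12; slot 12 is free -> place at 12.
542 hashes to 15; slot 15 is free -> place at 15.
610 hashes to 15, h2=3; 15 taken -> place at 1.
593 hashes to 15, h2=2; 15 taken -> place at 0.
459 hashes to 0, h2=12; 0,12 taken -> place at 7.
40 hashes to 6; slot 6 is free -> place at 6.
Table: [593, 610, ∅, ∅, ∅, ∅, 40, 459, 824, 672, ∅, ∅, 590, ∅, ∅, 542, ∅]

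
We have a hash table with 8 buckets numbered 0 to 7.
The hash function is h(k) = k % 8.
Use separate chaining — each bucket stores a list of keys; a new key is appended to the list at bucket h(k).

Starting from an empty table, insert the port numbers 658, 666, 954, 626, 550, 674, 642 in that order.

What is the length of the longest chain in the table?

6

658 -> bucket 2
666 -> bucket 2 (collision)
954 -> bucket 2 (collision)
626 -> bucket 2 (collision)
550 -> bucket 6
674 -> bucket 2 (collision)
642 -> bucket 2 (collision)
Final buckets:
0: .
1: .
2: 658 -> 666 -> 954 -> 626 -> 674 -> 642
3: .
4: .
5: .
6: 550
7: .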